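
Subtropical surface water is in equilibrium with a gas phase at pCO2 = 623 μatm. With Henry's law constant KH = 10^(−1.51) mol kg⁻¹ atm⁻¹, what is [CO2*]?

KH = 10^(−1.51) = 3.090×10^-2 mol kg⁻¹ atm⁻¹
[CO2*] = KH · pCO2 = 3.090×10^-2 × 623×10^-6 atm = 1.93×10^-5 mol/kg

[CO2*] = 19.3 μmol/kg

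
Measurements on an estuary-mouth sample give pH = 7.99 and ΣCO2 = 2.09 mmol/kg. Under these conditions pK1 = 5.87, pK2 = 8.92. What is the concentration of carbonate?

[CO3²⁻] = 0.218 mmol/kg

α₂ = 1 / (1 + [H⁺]/K2 + [H⁺]²/(K1K2)) = 1 / (1 + 10^+0.93 + 10^-1.19)
   = 1 / (1 + 8.5114 + 0.064565) = 1/9.5759 = 0.1044
[CO3²⁻] = α₂ × DIC = 0.1044 × 2.09 = 0.218 mmol/kg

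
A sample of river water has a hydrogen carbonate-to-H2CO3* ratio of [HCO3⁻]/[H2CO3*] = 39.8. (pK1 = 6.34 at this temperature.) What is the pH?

pH = 7.94

From K1 = [H⁺][HCO3⁻]/[H2CO3*]:  pH = pK1 + log₁₀([HCO3⁻]/[H2CO3*])
log₁₀(39.8) = +1.600
pH = 6.34 + (+1.600) = 7.94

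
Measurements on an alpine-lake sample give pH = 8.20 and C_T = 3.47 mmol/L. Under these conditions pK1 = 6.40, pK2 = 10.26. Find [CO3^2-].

[CO3²⁻] = 0.0295 mmol/L

α₂ = 1 / (1 + [H⁺]/K2 + [H⁺]²/(K1K2)) = 1 / (1 + 10^+2.06 + 10^+0.26)
   = 1 / (1 + 114.82 + 1.8197) = 1/117.64 = 0.008501
[CO3²⁻] = α₂ × DIC = 0.008501 × 3.47 = 0.0295 mmol/L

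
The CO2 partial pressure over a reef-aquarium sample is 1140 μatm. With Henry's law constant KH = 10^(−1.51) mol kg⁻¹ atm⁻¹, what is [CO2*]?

KH = 10^(−1.51) = 3.090×10^-2 mol kg⁻¹ atm⁻¹
[CO2*] = KH · pCO2 = 3.090×10^-2 × 1140×10^-6 atm = 3.52×10^-5 mol/kg

[CO2*] = 35.2 μmol/kg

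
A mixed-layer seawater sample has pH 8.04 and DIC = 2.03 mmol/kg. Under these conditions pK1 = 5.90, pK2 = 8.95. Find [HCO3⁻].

α₁ = 1 / (1 + [H⁺]/K1 + K2/[H⁺]) = 1 / (1 + 10^-2.14 + 10^-0.91)
   = 1 / (1 + 0.0072444 + 0.12303) = 1/1.1303 = 0.8847
[HCO3⁻] = α₁ × DIC = 0.8847 × 2.03 = 1.80 mmol/kg

[HCO3⁻] = 1.80 mmol/kg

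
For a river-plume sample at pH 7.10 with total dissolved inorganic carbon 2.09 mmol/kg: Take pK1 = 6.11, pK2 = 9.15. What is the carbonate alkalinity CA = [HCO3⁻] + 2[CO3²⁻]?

CA = 1.91 mmol/kg

CA = [HCO3⁻] + 2[CO3²⁻] = (α₁ + 2α₂)·DIC
At pH 7.10: [H⁺]/K1 = 10^-0.99 = 0.10233, K2/[H⁺] = 10^-2.05 = 0.0089125
α₁ = 1/(1 + 0.10233 + 0.0089125) = 1/1.1112 = 0.8999; α₂ = α₁·K2/[H⁺] = 0.008020
α₁ + 2α₂ = 0.9159
CA = 0.9159 × 2.09 = 1.91 mmol/kg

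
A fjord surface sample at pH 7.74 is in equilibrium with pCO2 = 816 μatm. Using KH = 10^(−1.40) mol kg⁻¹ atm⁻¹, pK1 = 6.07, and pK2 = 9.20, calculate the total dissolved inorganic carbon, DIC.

DIC = 1.60 mmol/kg

[CO2*] = KH · pCO2 = 10^(−1.40) × 816×10^-6 = 3.249×10^-5 mol/kg
α₀ = 1/(1 + K1/[H⁺] + K1K2/[H⁺]²) = 1/(1 + 10^+1.67 + 10^+0.21) = 0.02024
DIC = [CO2*]/α₀ = 3.249×10^-5 / 0.02024 = 1.60 mmol/kg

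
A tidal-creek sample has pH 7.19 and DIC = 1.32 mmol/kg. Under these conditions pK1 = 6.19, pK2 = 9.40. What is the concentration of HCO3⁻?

α₁ = 1 / (1 + [H⁺]/K1 + K2/[H⁺]) = 1 / (1 + 10^-1.00 + 10^-2.21)
   = 1 / (1 + 0.10000 + 0.0061660) = 1/1.1062 = 0.9040
[HCO3⁻] = α₁ × DIC = 0.9040 × 1.32 = 1.19 mmol/kg

[HCO3⁻] = 1.19 mmol/kg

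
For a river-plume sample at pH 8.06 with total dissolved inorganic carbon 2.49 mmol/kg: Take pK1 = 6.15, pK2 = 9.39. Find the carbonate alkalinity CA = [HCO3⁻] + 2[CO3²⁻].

CA = 2.57 mmol/kg

CA = [HCO3⁻] + 2[CO3²⁻] = (α₁ + 2α₂)·DIC
At pH 8.06: [H⁺]/K1 = 10^-1.91 = 0.012303, K2/[H⁺] = 10^-1.33 = 0.046774
α₁ = 1/(1 + 0.012303 + 0.046774) = 1/1.0591 = 0.9442; α₂ = α₁·K2/[H⁺] = 0.04416
α₁ + 2α₂ = 1.0325
CA = 1.0325 × 2.49 = 2.57 mmol/kg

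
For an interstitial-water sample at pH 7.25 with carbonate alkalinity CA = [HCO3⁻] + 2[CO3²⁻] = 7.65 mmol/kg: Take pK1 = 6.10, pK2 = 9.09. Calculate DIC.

CA = [HCO3⁻] + 2[CO3²⁻] = (α₁ + 2α₂)·DIC
At pH 7.25: [H⁺]/K1 = 10^-1.15 = 0.070795, K2/[H⁺] = 10^-1.84 = 0.014454
α₁ = 1/(1 + 0.070795 + 0.014454) = 1/1.0852 = 0.9214; α₂ = α₁·K2/[H⁺] = 0.01332
α₁ + 2α₂ = 0.9481
DIC = CA / (α₁ + 2α₂) = 7.65 / 0.9481 = 8.07 mmol/kg

DIC = 8.07 mmol/kg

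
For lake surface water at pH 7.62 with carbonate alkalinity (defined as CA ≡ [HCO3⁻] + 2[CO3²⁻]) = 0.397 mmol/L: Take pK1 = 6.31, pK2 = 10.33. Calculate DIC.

DIC = 0.416 mmol/L

CA = [HCO3⁻] + 2[CO3²⁻] = (α₁ + 2α₂)·DIC
At pH 7.62: [H⁺]/K1 = 10^-1.31 = 0.048978, K2/[H⁺] = 10^-2.71 = 0.0019498
α₁ = 1/(1 + 0.048978 + 0.0019498) = 1/1.0509 = 0.9515; α₂ = α₁·K2/[H⁺] = 0.001855
α₁ + 2α₂ = 0.9553
DIC = CA / (α₁ + 2α₂) = 0.397 / 0.9553 = 0.416 mmol/L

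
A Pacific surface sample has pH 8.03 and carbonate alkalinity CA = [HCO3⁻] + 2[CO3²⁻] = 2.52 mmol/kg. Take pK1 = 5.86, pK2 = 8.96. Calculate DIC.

CA = [HCO3⁻] + 2[CO3²⁻] = (α₁ + 2α₂)·DIC
At pH 8.03: [H⁺]/K1 = 10^-2.17 = 0.0067608, K2/[H⁺] = 10^-0.93 = 0.11749
α₁ = 1/(1 + 0.0067608 + 0.11749) = 1/1.1243 = 0.8895; α₂ = α₁·K2/[H⁺] = 0.1045
α₁ + 2α₂ = 1.0985
DIC = CA / (α₁ + 2α₂) = 2.52 / 1.0985 = 2.29 mmol/kg

DIC = 2.29 mmol/kg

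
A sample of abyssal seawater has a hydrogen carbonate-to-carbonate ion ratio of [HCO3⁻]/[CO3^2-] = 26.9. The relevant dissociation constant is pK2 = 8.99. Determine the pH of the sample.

From K2 = [H⁺][CO3^2-]/[HCO3⁻]:  pH = pK2 − log₁₀([HCO3⁻]/[CO3^2-])
log₁₀(26.9) = +1.430
pH = 8.99 − (+1.430) = 7.56

pH = 7.56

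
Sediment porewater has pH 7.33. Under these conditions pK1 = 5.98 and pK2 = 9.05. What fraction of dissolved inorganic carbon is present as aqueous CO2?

α₀ = 1 / (1 + K1/[H⁺] + K1K2/[H⁺]²) = 1 / (1 + 10^+1.35 + 10^-0.37)
   = 1 / (1 + 22.387 + 0.42658) = 1/23.814 = 0.04199

α₀ = 0.0420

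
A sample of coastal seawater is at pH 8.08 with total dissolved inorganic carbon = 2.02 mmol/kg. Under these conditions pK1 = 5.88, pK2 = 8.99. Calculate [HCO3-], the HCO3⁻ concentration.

α₁ = 1 / (1 + [H⁺]/K1 + K2/[H⁺]) = 1 / (1 + 10^-2.20 + 10^-0.91)
   = 1 / (1 + 0.0063096 + 0.12303) = 1/1.1293 = 0.8855
[HCO3⁻] = α₁ × DIC = 0.8855 × 2.02 = 1.79 mmol/kg

[HCO3⁻] = 1.79 mmol/kg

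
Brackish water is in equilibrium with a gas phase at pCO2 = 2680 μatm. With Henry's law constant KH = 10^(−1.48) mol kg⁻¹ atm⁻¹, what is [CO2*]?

[CO2*] = 88.7 μmol/kg

KH = 10^(−1.48) = 3.311×10^-2 mol kg⁻¹ atm⁻¹
[CO2*] = KH · pCO2 = 3.311×10^-2 × 2680×10^-6 atm = 8.87×10^-5 mol/kg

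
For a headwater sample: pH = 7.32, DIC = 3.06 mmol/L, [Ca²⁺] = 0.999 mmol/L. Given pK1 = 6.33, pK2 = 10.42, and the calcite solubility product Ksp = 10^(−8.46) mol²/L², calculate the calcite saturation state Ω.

Ω = 0.635

α₂ = 1 / (1 + [H⁺]/K2 + [H⁺]²/(K1K2)) = 1 / (1 + 10^+3.10 + 10^+2.11)
   = 1 / (1 + 1258.9 + 128.82) = 1/1388.8 = 0.0007201
[CO3²⁻] = α₂ × DIC = 0.0007201 × 3.06 = 0.002203 mmol/L = 2.203 μmol/L
Ksp = 10^(−8.46) = 3.467×10^-9
Ω = [Ca²⁺][CO3²⁻]/Ksp = (0.999×10^-3)(2.203×10^-6) / 3.467×10^-9 = 0.635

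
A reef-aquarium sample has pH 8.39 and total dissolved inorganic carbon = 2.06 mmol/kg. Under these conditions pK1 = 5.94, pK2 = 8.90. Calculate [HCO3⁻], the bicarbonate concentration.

α₁ = 1 / (1 + [H⁺]/K1 + K2/[H⁺]) = 1 / (1 + 10^-2.45 + 10^-0.51)
   = 1 / (1 + 0.0035481 + 0.30903) = 1/1.3126 = 0.7619
[HCO3⁻] = α₁ × DIC = 0.7619 × 2.06 = 1.57 mmol/kg

[HCO3⁻] = 1.57 mmol/kg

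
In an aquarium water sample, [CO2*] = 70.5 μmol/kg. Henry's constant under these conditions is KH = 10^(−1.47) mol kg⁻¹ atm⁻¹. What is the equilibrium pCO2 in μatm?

pCO2 = 2080 μatm

KH = 10^(−1.47) = 3.388×10^-2 mol kg⁻¹ atm⁻¹
pCO2 = [CO2*]/KH = 70.5×10^-6 / 3.388×10^-2 = 2.08×10^-3 atm = 2080 μatm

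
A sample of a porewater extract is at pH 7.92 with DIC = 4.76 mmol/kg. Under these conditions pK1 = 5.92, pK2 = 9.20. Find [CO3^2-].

[CO3²⁻] = 0.235 mmol/kg

α₂ = 1 / (1 + [H⁺]/K2 + [H⁺]²/(K1K2)) = 1 / (1 + 10^+1.28 + 10^-0.72)
   = 1 / (1 + 19.055 + 0.19055) = 1/20.245 = 0.04939
[CO3²⁻] = α₂ × DIC = 0.04939 × 4.76 = 0.235 mmol/kg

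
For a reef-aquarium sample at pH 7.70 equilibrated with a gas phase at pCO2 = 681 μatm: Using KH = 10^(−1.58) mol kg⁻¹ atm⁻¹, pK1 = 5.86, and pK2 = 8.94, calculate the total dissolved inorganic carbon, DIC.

DIC = 1.33 mmol/kg

[CO2*] = KH · pCO2 = 10^(−1.58) × 681×10^-6 = 1.791×10^-5 mol/kg
α₀ = 1/(1 + K1/[H⁺] + K1K2/[H⁺]²) = 1/(1 + 10^+1.84 + 10^+0.60) = 0.01348
DIC = [CO2*]/α₀ = 1.791×10^-5 / 0.01348 = 1.33 mmol/kg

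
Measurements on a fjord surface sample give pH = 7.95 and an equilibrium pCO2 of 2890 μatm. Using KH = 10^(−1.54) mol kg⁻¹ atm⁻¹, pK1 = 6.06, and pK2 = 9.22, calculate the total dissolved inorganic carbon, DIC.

DIC = 6.90 mmol/kg

[CO2*] = KH · pCO2 = 10^(−1.54) × 2890×10^-6 = 8.335×10^-5 mol/kg
α₀ = 1/(1 + K1/[H⁺] + K1K2/[H⁺]²) = 1/(1 + 10^+1.89 + 10^+0.62) = 0.01208
DIC = [CO2*]/α₀ = 8.335×10^-5 / 0.01208 = 6.90 mmol/kg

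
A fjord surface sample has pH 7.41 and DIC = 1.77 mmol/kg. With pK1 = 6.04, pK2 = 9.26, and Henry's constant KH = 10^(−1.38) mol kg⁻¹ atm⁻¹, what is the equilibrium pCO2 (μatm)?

α₀ = 1 / (1 + K1/[H⁺] + K1K2/[H⁺]²) = 1 / (1 + 10^+1.37 + 10^-0.48)
   = 1 / (1 + 23.442 + 0.33113) = 1/24.773 = 0.04037
[CO2*] = α₀ × DIC = 0.04037 × 1.77 = 0.07145 mmol/kg
pCO2 = [CO2*]/KH = 7.145×10^-5 / 4.169×10^-2 = 1710 μatm

pCO2 = 1710 μatm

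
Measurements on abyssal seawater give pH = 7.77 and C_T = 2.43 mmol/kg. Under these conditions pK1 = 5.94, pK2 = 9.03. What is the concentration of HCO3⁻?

[HCO3⁻] = 2.27 mmol/kg

α₁ = 1 / (1 + [H⁺]/K1 + K2/[H⁺]) = 1 / (1 + 10^-1.83 + 10^-1.26)
   = 1 / (1 + 0.014791 + 0.054954) = 1/1.0697 = 0.9348
[HCO3⁻] = α₁ × DIC = 0.9348 × 2.43 = 2.27 mmol/kg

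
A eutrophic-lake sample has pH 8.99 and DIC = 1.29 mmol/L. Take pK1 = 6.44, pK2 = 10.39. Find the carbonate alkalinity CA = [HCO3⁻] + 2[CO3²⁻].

CA = [HCO3⁻] + 2[CO3²⁻] = (α₁ + 2α₂)·DIC
At pH 8.99: [H⁺]/K1 = 10^-2.55 = 0.0028184, K2/[H⁺] = 10^-1.40 = 0.039811
α₁ = 1/(1 + 0.0028184 + 0.039811) = 1/1.0426 = 0.9591; α₂ = α₁·K2/[H⁺] = 0.03818
α₁ + 2α₂ = 1.0355
CA = 1.0355 × 1.29 = 1.34 mmol/L

CA = 1.34 mmol/L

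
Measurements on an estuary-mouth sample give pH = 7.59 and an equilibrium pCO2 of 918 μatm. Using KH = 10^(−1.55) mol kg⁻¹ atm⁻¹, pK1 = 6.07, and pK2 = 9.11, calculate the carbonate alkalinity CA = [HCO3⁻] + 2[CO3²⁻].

CA = 0.908 mmol/kg

[CO2*] = KH · pCO2 = 10^(−1.55) × 918×10^-6 = 2.587×10^-5 mol/kg
α₀ = 1/(1 + K1/[H⁺] + K1K2/[H⁺]²) = 1/(1 + 10^+1.52 + 10^+0.00) = 0.02848
DIC = [CO2*]/α₀ = 2.587×10^-5 / 0.02848 = 0.9085 mmol/kg
CA = (α₁ + 2α₂)·DIC = (0.9430 + 2×0.02848) × 0.9085 = 0.908 mmol/kg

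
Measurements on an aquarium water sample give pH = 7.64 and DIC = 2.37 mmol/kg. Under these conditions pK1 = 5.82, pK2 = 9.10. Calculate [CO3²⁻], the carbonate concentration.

α₂ = 1 / (1 + [H⁺]/K2 + [H⁺]²/(K1K2)) = 1 / (1 + 10^+1.46 + 10^-0.36)
   = 1 / (1 + 28.840 + 0.43652) = 1/30.277 = 0.03303
[CO3²⁻] = α₂ × DIC = 0.03303 × 2.37 = 0.0783 mmol/kg

[CO3²⁻] = 0.0783 mmol/kg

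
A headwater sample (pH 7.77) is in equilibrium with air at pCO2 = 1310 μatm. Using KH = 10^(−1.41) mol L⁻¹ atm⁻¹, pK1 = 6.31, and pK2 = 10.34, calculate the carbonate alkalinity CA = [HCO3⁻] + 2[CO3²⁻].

CA = 1.48 mmol/L

[CO2*] = KH · pCO2 = 10^(−1.41) × 1310×10^-6 = 5.096×10^-5 mol/L
α₀ = 1/(1 + K1/[H⁺] + K1K2/[H⁺]²) = 1/(1 + 10^+1.46 + 10^-1.11) = 0.03342
DIC = [CO2*]/α₀ = 5.096×10^-5 / 0.03342 = 1.525 mmol/L
CA = (α₁ + 2α₂)·DIC = (0.9640 + 2×0.002595) × 1.525 = 1.48 mmol/L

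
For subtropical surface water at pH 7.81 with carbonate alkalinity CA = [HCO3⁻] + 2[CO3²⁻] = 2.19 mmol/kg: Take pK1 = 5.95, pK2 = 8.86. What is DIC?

CA = [HCO3⁻] + 2[CO3²⁻] = (α₁ + 2α₂)·DIC
At pH 7.81: [H⁺]/K1 = 10^-1.86 = 0.013804, K2/[H⁺] = 10^-1.05 = 0.089125
α₁ = 1/(1 + 0.013804 + 0.089125) = 1/1.1029 = 0.9067; α₂ = α₁·K2/[H⁺] = 0.08081
α₁ + 2α₂ = 1.0683
DIC = CA / (α₁ + 2α₂) = 2.19 / 1.0683 = 2.05 mmol/kg

DIC = 2.05 mmol/kg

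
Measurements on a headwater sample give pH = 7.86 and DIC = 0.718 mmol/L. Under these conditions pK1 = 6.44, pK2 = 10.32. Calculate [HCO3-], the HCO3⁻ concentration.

α₁ = 1 / (1 + [H⁺]/K1 + K2/[H⁺]) = 1 / (1 + 10^-1.42 + 10^-2.46)
   = 1 / (1 + 0.038019 + 0.0034674) = 1/1.0415 = 0.9602
[HCO3⁻] = α₁ × DIC = 0.9602 × 0.718 = 0.689 mmol/L

[HCO3⁻] = 0.689 mmol/L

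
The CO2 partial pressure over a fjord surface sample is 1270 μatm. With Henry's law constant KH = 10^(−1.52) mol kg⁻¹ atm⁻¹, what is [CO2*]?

[CO2*] = 38.4 μmol/kg

KH = 10^(−1.52) = 3.020×10^-2 mol kg⁻¹ atm⁻¹
[CO2*] = KH · pCO2 = 3.020×10^-2 × 1270×10^-6 atm = 3.84×10^-5 mol/kg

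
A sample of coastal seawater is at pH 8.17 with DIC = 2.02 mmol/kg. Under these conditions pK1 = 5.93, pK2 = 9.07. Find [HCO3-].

[HCO3⁻] = 1.79 mmol/kg

α₁ = 1 / (1 + [H⁺]/K1 + K2/[H⁺]) = 1 / (1 + 10^-2.24 + 10^-0.90)
   = 1 / (1 + 0.0057544 + 0.12589) = 1/1.1316 = 0.8837
[HCO3⁻] = α₁ × DIC = 0.8837 × 2.02 = 1.79 mmol/kg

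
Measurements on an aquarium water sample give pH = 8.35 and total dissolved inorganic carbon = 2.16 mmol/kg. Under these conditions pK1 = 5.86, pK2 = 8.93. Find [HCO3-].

α₁ = 1 / (1 + [H⁺]/K1 + K2/[H⁺]) = 1 / (1 + 10^-2.49 + 10^-0.58)
   = 1 / (1 + 0.0032359 + 0.26303) = 1/1.2663 = 0.7897
[HCO3⁻] = α₁ × DIC = 0.7897 × 2.16 = 1.71 mmol/kg

[HCO3⁻] = 1.71 mmol/kg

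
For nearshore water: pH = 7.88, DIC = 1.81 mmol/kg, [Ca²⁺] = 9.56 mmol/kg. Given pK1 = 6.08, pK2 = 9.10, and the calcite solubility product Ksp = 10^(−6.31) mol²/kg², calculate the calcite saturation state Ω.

α₂ = 1 / (1 + [H⁺]/K2 + [H⁺]²/(K1K2)) = 1 / (1 + 10^+1.22 + 10^-0.58)
   = 1 / (1 + 16.596 + 0.26303) = 1/17.859 = 0.05599
[CO3²⁻] = α₂ × DIC = 0.05599 × 1.81 = 0.1014 mmol/kg
Ksp = 10^(−6.31) = 4.898×10^-7
Ω = [Ca²⁺][CO3²⁻]/Ksp = (9.56×10^-3)(1.014×10^-4) / 4.898×10^-7 = 1.98

Ω = 1.98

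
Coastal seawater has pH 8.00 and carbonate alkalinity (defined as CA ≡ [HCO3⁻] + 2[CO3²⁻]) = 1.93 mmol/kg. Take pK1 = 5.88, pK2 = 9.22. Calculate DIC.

DIC = 1.84 mmol/kg

CA = [HCO3⁻] + 2[CO3²⁻] = (α₁ + 2α₂)·DIC
At pH 8.00: [H⁺]/K1 = 10^-2.12 = 0.0075858, K2/[H⁺] = 10^-1.22 = 0.060256
α₁ = 1/(1 + 0.0075858 + 0.060256) = 1/1.0678 = 0.9365; α₂ = α₁·K2/[H⁺] = 0.05643
α₁ + 2α₂ = 1.0493
DIC = CA / (α₁ + 2α₂) = 1.93 / 1.0493 = 1.84 mmol/kg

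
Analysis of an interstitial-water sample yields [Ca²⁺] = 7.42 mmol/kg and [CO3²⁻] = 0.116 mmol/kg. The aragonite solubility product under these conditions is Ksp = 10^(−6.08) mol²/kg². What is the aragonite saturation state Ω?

Ksp = 10^(−6.08) = 8.318×10^-7
Ω = [Ca²⁺][CO3²⁻]/Ksp = (7.42×10^-3)(0.116×10^-3) / 8.318×10^-7 = 1.03

Ω = 1.03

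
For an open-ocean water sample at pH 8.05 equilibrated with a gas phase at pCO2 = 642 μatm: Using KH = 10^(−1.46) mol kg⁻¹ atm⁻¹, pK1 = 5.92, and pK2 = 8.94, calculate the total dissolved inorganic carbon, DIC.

DIC = 3.41 mmol/kg

[CO2*] = KH · pCO2 = 10^(−1.46) × 642×10^-6 = 2.226×10^-5 mol/kg
α₀ = 1/(1 + K1/[H⁺] + K1K2/[H⁺]²) = 1/(1 + 10^+2.13 + 10^+1.24) = 0.006524
DIC = [CO2*]/α₀ = 2.226×10^-5 / 0.006524 = 3.41 mmol/kg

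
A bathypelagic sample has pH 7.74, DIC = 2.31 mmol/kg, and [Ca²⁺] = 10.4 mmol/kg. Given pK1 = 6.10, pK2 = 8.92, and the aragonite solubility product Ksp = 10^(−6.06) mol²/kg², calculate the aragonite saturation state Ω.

α₂ = 1 / (1 + [H⁺]/K2 + [H⁺]²/(K1K2)) = 1 / (1 + 10^+1.18 + 10^-0.46)
   = 1 / (1 + 15.136 + 0.34674) = 1/16.482 = 0.06067
[CO3²⁻] = α₂ × DIC = 0.06067 × 2.31 = 0.1401 mmol/kg
Ksp = 10^(−6.06) = 8.710×10^-7
Ω = [Ca²⁺][CO3²⁻]/Ksp = (10.4×10^-3)(1.401×10^-4) / 8.710×10^-7 = 1.67

Ω = 1.67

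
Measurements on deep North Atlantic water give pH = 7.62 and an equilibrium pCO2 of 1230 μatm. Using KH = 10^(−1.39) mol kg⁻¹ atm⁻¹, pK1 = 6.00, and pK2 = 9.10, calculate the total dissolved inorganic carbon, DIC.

[CO2*] = KH · pCO2 = 10^(−1.39) × 1230×10^-6 = 5.011×10^-5 mol/kg
α₀ = 1/(1 + K1/[H⁺] + K1K2/[H⁺]²) = 1/(1 + 10^+1.62 + 10^+0.14) = 0.02269
DIC = [CO2*]/α₀ = 5.011×10^-5 / 0.02269 = 2.21 mmol/kg

DIC = 2.21 mmol/kg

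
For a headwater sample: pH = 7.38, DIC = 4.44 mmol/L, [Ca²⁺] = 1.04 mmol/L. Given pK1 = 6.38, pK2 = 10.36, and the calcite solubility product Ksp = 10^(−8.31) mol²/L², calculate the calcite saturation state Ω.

α₂ = 1 / (1 + [H⁺]/K2 + [H⁺]²/(K1K2)) = 1 / (1 + 10^+2.98 + 10^+1.98)
   = 1 / (1 + 954.99 + 95.499) = 1/1051.5 = 0.0009510
[CO3²⁻] = α₂ × DIC = 0.0009510 × 4.44 = 0.004223 mmol/L = 4.223 μmol/L
Ksp = 10^(−8.31) = 4.898×10^-9
Ω = [Ca²⁺][CO3²⁻]/Ksp = (1.04×10^-3)(4.223×10^-6) / 4.898×10^-9 = 0.897

Ω = 0.897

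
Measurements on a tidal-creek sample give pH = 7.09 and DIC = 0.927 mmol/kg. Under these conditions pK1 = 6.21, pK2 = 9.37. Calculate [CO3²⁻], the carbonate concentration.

[CO3²⁻] = 4.28 μmol/kg

α₂ = 1 / (1 + [H⁺]/K2 + [H⁺]²/(K1K2)) = 1 / (1 + 10^+2.28 + 10^+1.40)
   = 1 / (1 + 190.55 + 25.119) = 1/216.66 = 0.004615
[CO3²⁻] = α₂ × DIC = 0.004615 × 0.927 = 0.00428 mmol/kg = 4.28 μmol/kg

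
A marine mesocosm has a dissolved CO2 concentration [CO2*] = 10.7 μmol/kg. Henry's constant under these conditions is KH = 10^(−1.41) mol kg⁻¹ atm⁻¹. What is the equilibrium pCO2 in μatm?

pCO2 = 275 μatm

KH = 10^(−1.41) = 3.890×10^-2 mol kg⁻¹ atm⁻¹
pCO2 = [CO2*]/KH = 10.7×10^-6 / 3.890×10^-2 = 2.75×10^-4 atm = 275 μatm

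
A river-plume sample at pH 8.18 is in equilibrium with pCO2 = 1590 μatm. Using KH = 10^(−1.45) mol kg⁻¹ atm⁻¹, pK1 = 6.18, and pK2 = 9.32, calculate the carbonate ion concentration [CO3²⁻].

[CO2*] = KH · pCO2 = 10^(−1.45) × 1590×10^-6 = 5.642×10^-5 mol/kg
α₀ = 1/(1 + K1/[H⁺] + K1K2/[H⁺]²) = 1/(1 + 10^+2.00 + 10^+0.86) = 0.009238
DIC = [CO2*]/α₀ = 5.642×10^-5 / 0.009238 = 6.107 mmol/kg
[CO3²⁻] = α₂·DIC; α₂ = 0.06693, so [CO3²⁻] = 0.06693 × 6.107 = 0.409 mmol/kg

[CO3²⁻] = 0.409 mmol/kg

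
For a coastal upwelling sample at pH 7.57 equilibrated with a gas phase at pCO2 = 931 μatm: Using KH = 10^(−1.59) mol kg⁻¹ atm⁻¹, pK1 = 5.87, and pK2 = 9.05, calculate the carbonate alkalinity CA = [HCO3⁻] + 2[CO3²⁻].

CA = 1.28 mmol/kg

[CO2*] = KH · pCO2 = 10^(−1.59) × 931×10^-6 = 2.393×10^-5 mol/kg
α₀ = 1/(1 + K1/[H⁺] + K1K2/[H⁺]²) = 1/(1 + 10^+1.70 + 10^+0.22) = 0.01895
DIC = [CO2*]/α₀ = 2.393×10^-5 / 0.01895 = 1.263 mmol/kg
CA = (α₁ + 2α₂)·DIC = (0.9496 + 2×0.03144) × 1.263 = 1.28 mmol/kg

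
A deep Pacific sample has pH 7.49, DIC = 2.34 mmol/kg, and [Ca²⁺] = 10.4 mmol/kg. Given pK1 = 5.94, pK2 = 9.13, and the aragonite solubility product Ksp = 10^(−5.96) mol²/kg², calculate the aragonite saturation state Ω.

Ω = 0.484

α₂ = 1 / (1 + [H⁺]/K2 + [H⁺]²/(K1K2)) = 1 / (1 + 10^+1.64 + 10^+0.09)
   = 1 / (1 + 43.652 + 1.2303) = 1/45.882 = 0.02180
[CO3²⁻] = α₂ × DIC = 0.02180 × 2.34 = 0.05100 mmol/kg
Ksp = 10^(−5.96) = 1.096×10^-6
Ω = [Ca²⁺][CO3²⁻]/Ksp = (10.4×10^-3)(5.100×10^-5) / 1.096×10^-6 = 0.484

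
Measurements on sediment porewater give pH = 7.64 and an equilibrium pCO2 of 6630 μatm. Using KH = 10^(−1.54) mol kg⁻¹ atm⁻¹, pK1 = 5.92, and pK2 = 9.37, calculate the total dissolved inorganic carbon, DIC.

[CO2*] = KH · pCO2 = 10^(−1.54) × 6630×10^-6 = 1.912×10^-4 mol/kg
α₀ = 1/(1 + K1/[H⁺] + K1K2/[H⁺]²) = 1/(1 + 10^+1.72 + 10^-0.01) = 0.01836
DIC = [CO2*]/α₀ = 1.912×10^-4 / 0.01836 = 10.4 mmol/kg

DIC = 10.4 mmol/kg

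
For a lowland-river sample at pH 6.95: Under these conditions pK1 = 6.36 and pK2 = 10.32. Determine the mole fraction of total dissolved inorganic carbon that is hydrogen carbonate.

α₁ = 1 / (1 + [H⁺]/K1 + K2/[H⁺]) = 1 / (1 + 10^-0.59 + 10^-3.37)
   = 1 / (1 + 0.25704 + 0.00042658) = 1/1.2575 = 0.7953

α₁ = 0.795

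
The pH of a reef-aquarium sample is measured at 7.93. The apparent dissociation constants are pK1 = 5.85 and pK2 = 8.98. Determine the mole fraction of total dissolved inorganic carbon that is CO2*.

α₀ = 1 / (1 + K1/[H⁺] + K1K2/[H⁺]²) = 1 / (1 + 10^+2.08 + 10^+1.03)
   = 1 / (1 + 120.23 + 10.715) = 1/131.94 = 0.007579

α₀ = 0.00758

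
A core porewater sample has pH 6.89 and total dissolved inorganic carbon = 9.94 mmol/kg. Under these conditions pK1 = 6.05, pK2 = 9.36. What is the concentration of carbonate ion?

α₂ = 1 / (1 + [H⁺]/K2 + [H⁺]²/(K1K2)) = 1 / (1 + 10^+2.47 + 10^+1.63)
   = 1 / (1 + 295.12 + 42.658) = 1/338.78 = 0.002952
[CO3²⁻] = α₂ × DIC = 0.002952 × 9.94 = 0.0293 mmol/kg

[CO3²⁻] = 0.0293 mmol/kg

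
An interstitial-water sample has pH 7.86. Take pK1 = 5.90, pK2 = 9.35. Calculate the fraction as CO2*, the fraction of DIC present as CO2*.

α₀ = 1 / (1 + K1/[H⁺] + K1K2/[H⁺]²) = 1 / (1 + 10^+1.96 + 10^+0.47)
   = 1 / (1 + 91.201 + 2.9512) = 1/95.152 = 0.01051

α₀ = 0.0105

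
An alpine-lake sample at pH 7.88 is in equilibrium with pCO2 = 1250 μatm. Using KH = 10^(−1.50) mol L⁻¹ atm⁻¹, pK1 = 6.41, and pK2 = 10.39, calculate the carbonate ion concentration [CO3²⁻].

[CO3²⁻] = 3.61 μmol/L

[CO2*] = KH · pCO2 = 10^(−1.50) × 1250×10^-6 = 3.953×10^-5 mol/L
α₀ = 1/(1 + K1/[H⁺] + K1K2/[H⁺]²) = 1/(1 + 10^+1.47 + 10^-1.04) = 0.03268
DIC = [CO2*]/α₀ = 3.953×10^-5 / 0.03268 = 1.210 mmol/L
[CO3²⁻] = α₂·DIC; α₂ = 0.002980, so [CO3²⁻] = 0.002980 × 1.210 = 0.00361 mmol/L = 3.61 μmol/L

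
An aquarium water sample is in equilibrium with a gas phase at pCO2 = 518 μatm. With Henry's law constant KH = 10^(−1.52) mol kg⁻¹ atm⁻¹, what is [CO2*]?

[CO2*] = 15.6 μmol/kg

KH = 10^(−1.52) = 3.020×10^-2 mol kg⁻¹ atm⁻¹
[CO2*] = KH · pCO2 = 3.020×10^-2 × 518×10^-6 atm = 1.56×10^-5 mol/kg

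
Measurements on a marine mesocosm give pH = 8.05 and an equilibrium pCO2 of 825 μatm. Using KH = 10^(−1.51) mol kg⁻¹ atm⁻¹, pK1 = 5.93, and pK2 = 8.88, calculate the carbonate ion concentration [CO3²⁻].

[CO3²⁻] = 0.497 mmol/kg

[CO2*] = KH · pCO2 = 10^(−1.51) × 825×10^-6 = 2.549×10^-5 mol/kg
α₀ = 1/(1 + K1/[H⁺] + K1K2/[H⁺]²) = 1/(1 + 10^+2.12 + 10^+1.29) = 0.006565
DIC = [CO2*]/α₀ = 2.549×10^-5 / 0.006565 = 3.883 mmol/kg
[CO3²⁻] = α₂·DIC; α₂ = 0.1280, so [CO3²⁻] = 0.1280 × 3.883 = 0.497 mmol/kg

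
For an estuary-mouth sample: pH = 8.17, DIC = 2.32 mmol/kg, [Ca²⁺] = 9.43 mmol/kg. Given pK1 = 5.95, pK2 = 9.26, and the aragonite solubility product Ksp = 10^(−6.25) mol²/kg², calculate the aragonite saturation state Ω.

α₂ = 1 / (1 + [H⁺]/K2 + [H⁺]²/(K1K2)) = 1 / (1 + 10^+1.09 + 10^-1.13)
   = 1 / (1 + 12.303 + 0.074131) = 1/13.377 = 0.07476
[CO3²⁻] = α₂ × DIC = 0.07476 × 2.32 = 0.1734 mmol/kg
Ksp = 10^(−6.25) = 5.623×10^-7
Ω = [Ca²⁺][CO3²⁻]/Ksp = (9.43×10^-3)(1.734×10^-4) / 5.623×10^-7 = 2.91

Ω = 2.91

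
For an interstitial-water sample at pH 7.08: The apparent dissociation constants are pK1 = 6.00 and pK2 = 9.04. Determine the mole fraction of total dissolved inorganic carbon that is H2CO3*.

α₀ = 1 / (1 + K1/[H⁺] + K1K2/[H⁺]²) = 1 / (1 + 10^+1.08 + 10^-0.88)
   = 1 / (1 + 12.023 + 0.13183) = 1/13.154 = 0.07602

α₀ = 0.0760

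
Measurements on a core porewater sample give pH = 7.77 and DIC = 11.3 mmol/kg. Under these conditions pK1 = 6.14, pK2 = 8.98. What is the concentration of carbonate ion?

[CO3²⁻] = 0.642 mmol/kg

α₂ = 1 / (1 + [H⁺]/K2 + [H⁺]²/(K1K2)) = 1 / (1 + 10^+1.21 + 10^-0.42)
   = 1 / (1 + 16.218 + 0.38019) = 1/17.598 = 0.05682
[CO3²⁻] = α₂ × DIC = 0.05682 × 11.3 = 0.642 mmol/kg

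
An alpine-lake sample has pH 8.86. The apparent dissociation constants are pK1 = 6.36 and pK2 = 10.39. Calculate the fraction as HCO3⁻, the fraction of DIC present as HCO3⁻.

α₁ = 1 / (1 + [H⁺]/K1 + K2/[H⁺]) = 1 / (1 + 10^-2.50 + 10^-1.53)
   = 1 / (1 + 0.0031623 + 0.029512) = 1/1.0327 = 0.9684

α₁ = 0.968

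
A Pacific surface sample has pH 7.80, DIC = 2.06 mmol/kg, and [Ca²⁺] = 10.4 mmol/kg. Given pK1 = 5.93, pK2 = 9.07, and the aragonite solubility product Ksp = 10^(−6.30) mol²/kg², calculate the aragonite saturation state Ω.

Ω = 2.15

α₂ = 1 / (1 + [H⁺]/K2 + [H⁺]²/(K1K2)) = 1 / (1 + 10^+1.27 + 10^-0.60)
   = 1 / (1 + 18.621 + 0.25119) = 1/19.872 = 0.05032
[CO3²⁻] = α₂ × DIC = 0.05032 × 2.06 = 0.1037 mmol/kg
Ksp = 10^(−6.30) = 5.012×10^-7
Ω = [Ca²⁺][CO3²⁻]/Ksp = (10.4×10^-3)(1.037×10^-4) / 5.012×10^-7 = 2.15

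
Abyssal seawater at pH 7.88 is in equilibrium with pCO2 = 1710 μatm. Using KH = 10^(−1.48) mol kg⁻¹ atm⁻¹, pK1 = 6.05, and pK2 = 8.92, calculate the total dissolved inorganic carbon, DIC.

DIC = 4.23 mmol/kg

[CO2*] = KH · pCO2 = 10^(−1.48) × 1710×10^-6 = 5.662×10^-5 mol/kg
α₀ = 1/(1 + K1/[H⁺] + K1K2/[H⁺]²) = 1/(1 + 10^+1.83 + 10^+0.79) = 0.01337
DIC = [CO2*]/α₀ = 5.662×10^-5 / 0.01337 = 4.23 mmol/kg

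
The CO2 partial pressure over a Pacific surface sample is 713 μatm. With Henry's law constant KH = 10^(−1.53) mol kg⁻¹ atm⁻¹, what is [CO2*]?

KH = 10^(−1.53) = 2.951×10^-2 mol kg⁻¹ atm⁻¹
[CO2*] = KH · pCO2 = 2.951×10^-2 × 713×10^-6 atm = 2.10×10^-5 mol/kg

[CO2*] = 21.0 μmol/kg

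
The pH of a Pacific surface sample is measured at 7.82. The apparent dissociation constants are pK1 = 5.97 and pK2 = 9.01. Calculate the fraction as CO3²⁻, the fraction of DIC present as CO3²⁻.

α₂ = 0.0599

α₂ = 1 / (1 + [H⁺]/K2 + [H⁺]²/(K1K2)) = 1 / (1 + 10^+1.19 + 10^-0.66)
   = 1 / (1 + 15.488 + 0.21878) = 1/16.707 = 0.05986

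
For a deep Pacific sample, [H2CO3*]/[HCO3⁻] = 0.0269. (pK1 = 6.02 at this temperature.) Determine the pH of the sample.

pH = 7.59

From K1 = [H⁺][HCO3⁻]/[H2CO3*]:  pH = pK1 − log₁₀([H2CO3*]/[HCO3⁻])
log₁₀(0.0269) = -1.570
pH = 6.02 − (-1.570) = 7.59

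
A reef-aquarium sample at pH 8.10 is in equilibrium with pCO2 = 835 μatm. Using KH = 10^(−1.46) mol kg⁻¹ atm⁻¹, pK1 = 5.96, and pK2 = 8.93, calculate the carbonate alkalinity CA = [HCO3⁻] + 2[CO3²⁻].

CA = 5.18 mmol/kg

[CO2*] = KH · pCO2 = 10^(−1.46) × 835×10^-6 = 2.895×10^-5 mol/kg
α₀ = 1/(1 + K1/[H⁺] + K1K2/[H⁺]²) = 1/(1 + 10^+2.14 + 10^+1.31) = 0.006271
DIC = [CO2*]/α₀ = 2.895×10^-5 / 0.006271 = 4.617 mmol/kg
CA = (α₁ + 2α₂)·DIC = (0.8657 + 2×0.1280) × 4.617 = 5.18 mmol/kg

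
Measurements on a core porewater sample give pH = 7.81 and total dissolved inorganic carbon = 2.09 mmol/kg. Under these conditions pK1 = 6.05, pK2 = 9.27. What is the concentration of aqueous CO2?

α₀ = 1 / (1 + K1/[H⁺] + K1K2/[H⁺]²) = 1 / (1 + 10^+1.76 + 10^+0.30)
   = 1 / (1 + 57.544 + 1.9953) = 1/60.539 = 0.01652
[CO2*] = α₀ × DIC = 0.01652 × 2.09 = 0.0345 mmol/kg

[CO2*] = 0.0345 mmol/kg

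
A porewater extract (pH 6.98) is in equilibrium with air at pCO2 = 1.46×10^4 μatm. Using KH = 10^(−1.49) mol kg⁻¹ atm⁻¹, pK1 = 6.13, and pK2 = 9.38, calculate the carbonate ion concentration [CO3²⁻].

[CO3²⁻] = 13.3 μmol/kg

[CO2*] = KH · pCO2 = 10^(−1.49) × 1.46×10^4×10^-6 = 4.724×10^-4 mol/kg
α₀ = 1/(1 + K1/[H⁺] + K1K2/[H⁺]²) = 1/(1 + 10^+0.85 + 10^-1.55) = 0.1233
DIC = [CO2*]/α₀ = 4.724×10^-4 / 0.1233 = 3.830 mmol/kg
[CO3²⁻] = α₂·DIC; α₂ = 0.003476, so [CO3²⁻] = 0.003476 × 3.830 = 0.0133 mmol/kg = 13.3 μmol/kg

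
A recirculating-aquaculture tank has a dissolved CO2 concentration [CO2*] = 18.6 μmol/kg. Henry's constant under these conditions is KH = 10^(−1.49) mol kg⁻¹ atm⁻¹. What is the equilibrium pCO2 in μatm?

KH = 10^(−1.49) = 3.236×10^-2 mol kg⁻¹ atm⁻¹
pCO2 = [CO2*]/KH = 18.6×10^-6 / 3.236×10^-2 = 5.75×10^-4 atm = 575 μatm

pCO2 = 575 μatm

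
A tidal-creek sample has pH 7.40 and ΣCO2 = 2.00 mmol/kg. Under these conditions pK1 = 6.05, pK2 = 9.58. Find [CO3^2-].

[CO3²⁻] = 12.6 μmol/kg

α₂ = 1 / (1 + [H⁺]/K2 + [H⁺]²/(K1K2)) = 1 / (1 + 10^+2.18 + 10^+0.83)
   = 1 / (1 + 151.36 + 6.7608) = 1/159.12 = 0.006285
[CO3²⁻] = α₂ × DIC = 0.006285 × 2.00 = 0.0126 mmol/kg = 12.6 μmol/kg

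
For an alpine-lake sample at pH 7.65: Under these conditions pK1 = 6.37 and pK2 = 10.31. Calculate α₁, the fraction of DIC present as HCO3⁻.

α₁ = 1 / (1 + [H⁺]/K1 + K2/[H⁺]) = 1 / (1 + 10^-1.28 + 10^-2.66)
   = 1 / (1 + 0.052481 + 0.0021878) = 1/1.0547 = 0.9482

α₁ = 0.948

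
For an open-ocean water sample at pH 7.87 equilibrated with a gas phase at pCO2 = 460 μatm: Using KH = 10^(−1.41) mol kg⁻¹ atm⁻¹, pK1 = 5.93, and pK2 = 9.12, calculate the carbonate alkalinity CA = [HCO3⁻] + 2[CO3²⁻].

CA = 1.73 mmol/kg

[CO2*] = KH · pCO2 = 10^(−1.41) × 460×10^-6 = 1.790×10^-5 mol/kg
α₀ = 1/(1 + K1/[H⁺] + K1K2/[H⁺]²) = 1/(1 + 10^+1.94 + 10^+0.69) = 0.01075
DIC = [CO2*]/α₀ = 1.790×10^-5 / 0.01075 = 1.664 mmol/kg
CA = (α₁ + 2α₂)·DIC = (0.9366 + 2×0.05267) × 1.664 = 1.73 mmol/kg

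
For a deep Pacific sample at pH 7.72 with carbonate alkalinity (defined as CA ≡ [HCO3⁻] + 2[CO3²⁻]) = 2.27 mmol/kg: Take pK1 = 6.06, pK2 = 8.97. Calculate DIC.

DIC = 2.20 mmol/kg

CA = [HCO3⁻] + 2[CO3²⁻] = (α₁ + 2α₂)·DIC
At pH 7.72: [H⁺]/K1 = 10^-1.66 = 0.021878, K2/[H⁺] = 10^-1.25 = 0.056234
α₁ = 1/(1 + 0.021878 + 0.056234) = 1/1.0781 = 0.9275; α₂ = α₁·K2/[H⁺] = 0.05216
α₁ + 2α₂ = 1.0319
DIC = CA / (α₁ + 2α₂) = 2.27 / 1.0319 = 2.20 mmol/kg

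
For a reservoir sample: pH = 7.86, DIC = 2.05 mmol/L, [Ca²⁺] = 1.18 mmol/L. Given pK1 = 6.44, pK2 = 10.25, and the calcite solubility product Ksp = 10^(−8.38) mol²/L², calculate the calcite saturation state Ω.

α₂ = 1 / (1 + [H⁺]/K2 + [H⁺]²/(K1K2)) = 1 / (1 + 10^+2.39 + 10^+0.97)
   = 1 / (1 + 245.47 + 9.3325) = 1/255.80 = 0.003909
[CO3²⁻] = α₂ × DIC = 0.003909 × 2.05 = 0.008014 mmol/L = 8.014 μmol/L
Ksp = 10^(−8.38) = 4.169×10^-9
Ω = [Ca²⁺][CO3²⁻]/Ksp = (1.18×10^-3)(8.014×10^-6) / 4.169×10^-9 = 2.27

Ω = 2.27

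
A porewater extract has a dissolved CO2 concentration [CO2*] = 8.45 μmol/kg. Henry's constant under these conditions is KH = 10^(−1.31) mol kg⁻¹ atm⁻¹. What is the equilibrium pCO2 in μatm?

KH = 10^(−1.31) = 4.898×10^-2 mol kg⁻¹ atm⁻¹
pCO2 = [CO2*]/KH = 8.45×10^-6 / 4.898×10^-2 = 1.73×10^-4 atm = 173 μatm

pCO2 = 173 μatm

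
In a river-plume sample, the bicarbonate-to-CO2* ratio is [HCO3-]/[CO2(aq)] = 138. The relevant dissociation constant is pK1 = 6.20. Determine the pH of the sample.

From K1 = [H⁺][HCO3-]/[CO2(aq)]:  pH = pK1 + log₁₀([HCO3-]/[CO2(aq)])
log₁₀(138) = +2.140
pH = 6.20 + (+2.140) = 8.34

pH = 8.34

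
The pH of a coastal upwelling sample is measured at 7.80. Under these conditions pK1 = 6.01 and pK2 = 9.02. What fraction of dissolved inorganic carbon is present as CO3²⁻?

α₂ = 0.0560

α₂ = 1 / (1 + [H⁺]/K2 + [H⁺]²/(K1K2)) = 1 / (1 + 10^+1.22 + 10^-0.57)
   = 1 / (1 + 16.596 + 0.26915) = 1/17.865 = 0.05598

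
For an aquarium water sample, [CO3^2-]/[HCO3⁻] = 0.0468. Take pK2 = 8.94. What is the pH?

pH = 7.61

From K2 = [H⁺][CO3^2-]/[HCO3⁻]:  pH = pK2 + log₁₀([CO3^2-]/[HCO3⁻])
log₁₀(0.0468) = -1.330
pH = 8.94 + (-1.330) = 7.61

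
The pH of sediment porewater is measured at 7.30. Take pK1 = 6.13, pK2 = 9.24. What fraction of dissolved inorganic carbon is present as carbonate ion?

α₂ = 1 / (1 + [H⁺]/K2 + [H⁺]²/(K1K2)) = 1 / (1 + 10^+1.94 + 10^+0.77)
   = 1 / (1 + 87.096 + 5.8884) = 1/93.985 = 0.01064

α₂ = 0.0106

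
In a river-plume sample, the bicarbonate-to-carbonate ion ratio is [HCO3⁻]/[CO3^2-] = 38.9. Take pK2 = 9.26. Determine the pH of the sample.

From K2 = [H⁺][CO3^2-]/[HCO3⁻]:  pH = pK2 − log₁₀([HCO3⁻]/[CO3^2-])
log₁₀(38.9) = +1.590
pH = 9.26 − (+1.590) = 7.67

pH = 7.67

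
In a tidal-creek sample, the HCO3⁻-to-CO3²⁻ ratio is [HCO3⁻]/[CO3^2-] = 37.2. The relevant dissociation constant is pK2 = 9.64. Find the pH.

From K2 = [H⁺][CO3^2-]/[HCO3⁻]:  pH = pK2 − log₁₀([HCO3⁻]/[CO3^2-])
log₁₀(37.2) = +1.571
pH = 9.64 − (+1.571) = 8.07

pH = 8.07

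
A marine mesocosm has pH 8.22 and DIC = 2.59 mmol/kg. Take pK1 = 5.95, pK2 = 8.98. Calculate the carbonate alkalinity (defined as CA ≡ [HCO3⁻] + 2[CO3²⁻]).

CA = [HCO3⁻] + 2[CO3²⁻] = (α₁ + 2α₂)·DIC
At pH 8.22: [H⁺]/K1 = 10^-2.27 = 0.0053703, K2/[H⁺] = 10^-0.76 = 0.17378
α₁ = 1/(1 + 0.0053703 + 0.17378) = 1/1.1792 = 0.8481; α₂ = α₁·K2/[H⁺] = 0.1474
α₁ + 2α₂ = 1.1428
CA = 1.1428 × 2.59 = 2.96 mmol/kg

CA = 2.96 mmol/kg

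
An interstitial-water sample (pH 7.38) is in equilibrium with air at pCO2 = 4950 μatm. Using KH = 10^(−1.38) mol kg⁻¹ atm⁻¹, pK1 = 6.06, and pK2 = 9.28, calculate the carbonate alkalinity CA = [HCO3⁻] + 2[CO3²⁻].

CA = 4.42 mmol/kg

[CO2*] = KH · pCO2 = 10^(−1.38) × 4950×10^-6 = 2.064×10^-4 mol/kg
α₀ = 1/(1 + K1/[H⁺] + K1K2/[H⁺]²) = 1/(1 + 10^+1.32 + 10^-0.58) = 0.04513
DIC = [CO2*]/α₀ = 2.064×10^-4 / 0.04513 = 4.572 mmol/kg
CA = (α₁ + 2α₂)·DIC = (0.9430 + 2×0.01187) × 4.572 = 4.42 mmol/kg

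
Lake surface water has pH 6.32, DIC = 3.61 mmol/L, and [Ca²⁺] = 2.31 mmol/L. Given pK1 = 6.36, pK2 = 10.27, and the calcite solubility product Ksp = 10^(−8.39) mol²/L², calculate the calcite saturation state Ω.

Ω = 0.110

α₂ = 1 / (1 + [H⁺]/K2 + [H⁺]²/(K1K2)) = 1 / (1 + 10^+3.95 + 10^+3.99)
   = 1 / (1 + 8912.5 + 9772.4) = 1/1.8686×10^4 = 5.352×10^-5
[CO3²⁻] = α₂ × DIC = 5.352×10^-5 × 3.61 = 0.0001932 mmol/L = 0.1932 μmol/L
Ksp = 10^(−8.39) = 4.074×10^-9
Ω = [Ca²⁺][CO3²⁻]/Ksp = (2.31×10^-3)(1.932×10^-7) / 4.074×10^-9 = 0.110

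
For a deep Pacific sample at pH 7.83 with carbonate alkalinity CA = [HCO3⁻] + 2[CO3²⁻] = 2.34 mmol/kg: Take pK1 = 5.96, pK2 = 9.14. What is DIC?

DIC = 2.26 mmol/kg

CA = [HCO3⁻] + 2[CO3²⁻] = (α₁ + 2α₂)·DIC
At pH 7.83: [H⁺]/K1 = 10^-1.87 = 0.013490, K2/[H⁺] = 10^-1.31 = 0.048978
α₁ = 1/(1 + 0.013490 + 0.048978) = 1/1.0625 = 0.9412; α₂ = α₁·K2/[H⁺] = 0.04610
α₁ + 2α₂ = 1.0334
DIC = CA / (α₁ + 2α₂) = 2.34 / 1.0334 = 2.26 mmol/kg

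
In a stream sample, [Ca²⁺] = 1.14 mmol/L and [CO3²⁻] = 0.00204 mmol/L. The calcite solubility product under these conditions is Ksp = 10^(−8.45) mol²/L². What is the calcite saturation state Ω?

Ω = 0.655

Ksp = 10^(−8.45) = 3.548×10^-9
Ω = [Ca²⁺][CO3²⁻]/Ksp = (1.14×10^-3)(0.00204×10^-3) / 3.548×10^-9 = 0.655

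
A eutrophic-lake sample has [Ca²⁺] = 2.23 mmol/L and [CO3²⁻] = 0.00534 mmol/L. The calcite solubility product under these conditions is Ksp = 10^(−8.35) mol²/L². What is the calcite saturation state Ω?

Ksp = 10^(−8.35) = 4.467×10^-9
Ω = [Ca²⁺][CO3²⁻]/Ksp = (2.23×10^-3)(0.00534×10^-3) / 4.467×10^-9 = 2.67

Ω = 2.67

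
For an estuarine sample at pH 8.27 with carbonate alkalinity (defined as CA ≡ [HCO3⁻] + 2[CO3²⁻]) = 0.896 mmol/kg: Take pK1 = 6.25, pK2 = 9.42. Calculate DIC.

CA = [HCO3⁻] + 2[CO3²⁻] = (α₁ + 2α₂)·DIC
At pH 8.27: [H⁺]/K1 = 10^-2.02 = 0.0095499, K2/[H⁺] = 10^-1.15 = 0.070795
α₁ = 1/(1 + 0.0095499 + 0.070795) = 1/1.0803 = 0.9256; α₂ = α₁·K2/[H⁺] = 0.06553
α₁ + 2α₂ = 1.0567
DIC = CA / (α₁ + 2α₂) = 0.896 / 1.0567 = 0.848 mmol/kg

DIC = 0.848 mmol/kg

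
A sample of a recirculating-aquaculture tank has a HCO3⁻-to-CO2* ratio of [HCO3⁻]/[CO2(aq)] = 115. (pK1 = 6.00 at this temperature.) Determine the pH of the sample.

pH = 8.06

From K1 = [H⁺][HCO3⁻]/[CO2(aq)]:  pH = pK1 + log₁₀([HCO3⁻]/[CO2(aq)])
log₁₀(115) = +2.061
pH = 6.00 + (+2.061) = 8.06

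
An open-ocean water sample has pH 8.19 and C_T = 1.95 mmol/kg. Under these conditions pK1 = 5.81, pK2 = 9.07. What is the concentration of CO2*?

[CO2*] = 7.16 μmol/kg

α₀ = 1 / (1 + K1/[H⁺] + K1K2/[H⁺]²) = 1 / (1 + 10^+2.38 + 10^+1.50)
   = 1 / (1 + 239.88 + 31.623) = 1/272.51 = 0.003670
[CO2*] = α₀ × DIC = 0.003670 × 1.95 = 0.00716 mmol/kg = 7.16 μmol/kg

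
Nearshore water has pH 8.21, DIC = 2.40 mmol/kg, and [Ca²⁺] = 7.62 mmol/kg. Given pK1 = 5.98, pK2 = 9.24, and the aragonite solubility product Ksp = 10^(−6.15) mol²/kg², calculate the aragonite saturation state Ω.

Ω = 2.19

α₂ = 1 / (1 + [H⁺]/K2 + [H⁺]²/(K1K2)) = 1 / (1 + 10^+1.03 + 10^-1.20)
   = 1 / (1 + 10.715 + 0.063096) = 1/11.778 = 0.08490
[CO3²⁻] = α₂ × DIC = 0.08490 × 2.40 = 0.2038 mmol/kg
Ksp = 10^(−6.15) = 7.079×10^-7
Ω = [Ca²⁺][CO3²⁻]/Ksp = (7.62×10^-3)(2.038×10^-4) / 7.079×10^-7 = 2.19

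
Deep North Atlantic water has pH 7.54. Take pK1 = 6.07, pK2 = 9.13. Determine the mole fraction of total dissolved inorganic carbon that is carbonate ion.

α₂ = 0.0243

α₂ = 1 / (1 + [H⁺]/K2 + [H⁺]²/(K1K2)) = 1 / (1 + 10^+1.59 + 10^+0.12)
   = 1 / (1 + 38.905 + 1.3183) = 1/41.223 = 0.02426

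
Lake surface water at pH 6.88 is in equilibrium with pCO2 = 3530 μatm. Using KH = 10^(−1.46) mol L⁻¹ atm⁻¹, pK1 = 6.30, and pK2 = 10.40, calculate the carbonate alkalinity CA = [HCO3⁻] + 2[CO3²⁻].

CA = 0.466 mmol/L

[CO2*] = KH · pCO2 = 10^(−1.46) × 3530×10^-6 = 1.224×10^-4 mol/L
α₀ = 1/(1 + K1/[H⁺] + K1K2/[H⁺]²) = 1/(1 + 10^+0.58 + 10^-2.94) = 0.2082
DIC = [CO2*]/α₀ = 1.224×10^-4 / 0.2082 = 0.5879 mmol/L
CA = (α₁ + 2α₂)·DIC = (0.7916 + 2×0.0002390) × 0.5879 = 0.466 mmol/L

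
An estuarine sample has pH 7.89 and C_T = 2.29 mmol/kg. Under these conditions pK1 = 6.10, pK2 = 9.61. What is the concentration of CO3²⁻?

α₂ = 1 / (1 + [H⁺]/K2 + [H⁺]²/(K1K2)) = 1 / (1 + 10^+1.72 + 10^-0.07)
   = 1 / (1 + 52.481 + 0.85114) = 1/54.332 = 0.01841
[CO3²⁻] = α₂ × DIC = 0.01841 × 2.29 = 0.0421 mmol/kg

[CO3²⁻] = 0.0421 mmol/kg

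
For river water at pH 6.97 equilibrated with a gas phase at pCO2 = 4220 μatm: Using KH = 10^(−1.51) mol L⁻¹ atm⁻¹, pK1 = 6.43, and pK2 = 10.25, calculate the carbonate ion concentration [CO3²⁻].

[CO3²⁻] = 0.237 μmol/L

[CO2*] = KH · pCO2 = 10^(−1.51) × 4220×10^-6 = 1.304×10^-4 mol/L
α₀ = 1/(1 + K1/[H⁺] + K1K2/[H⁺]²) = 1/(1 + 10^+0.54 + 10^-2.74) = 0.2238
DIC = [CO2*]/α₀ = 1.304×10^-4 / 0.2238 = 0.5828 mmol/L
[CO3²⁻] = α₂·DIC; α₂ = 0.0004072, so [CO3²⁻] = 0.0004072 × 0.5828 = 0.000237 mmol/L = 0.237 μmol/L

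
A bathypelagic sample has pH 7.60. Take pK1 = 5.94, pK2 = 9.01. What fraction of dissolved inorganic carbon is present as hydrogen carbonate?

α₁ = 0.943

α₁ = 1 / (1 + [H⁺]/K1 + K2/[H⁺]) = 1 / (1 + 10^-1.66 + 10^-1.41)
   = 1 / (1 + 0.021878 + 0.038905) = 1/1.0608 = 0.9427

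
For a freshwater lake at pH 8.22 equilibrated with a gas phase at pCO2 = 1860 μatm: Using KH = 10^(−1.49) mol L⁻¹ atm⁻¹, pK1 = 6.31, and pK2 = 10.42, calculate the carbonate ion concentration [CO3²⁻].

[CO3²⁻] = 0.0309 mmol/L

[CO2*] = KH · pCO2 = 10^(−1.49) × 1860×10^-6 = 6.019×10^-5 mol/L
α₀ = 1/(1 + K1/[H⁺] + K1K2/[H⁺]²) = 1/(1 + 10^+1.91 + 10^-0.29) = 0.01208
DIC = [CO2*]/α₀ = 6.019×10^-5 / 0.01208 = 4.983 mmol/L
[CO3²⁻] = α₂·DIC; α₂ = 0.006194, so [CO3²⁻] = 0.006194 × 4.983 = 0.0309 mmol/L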